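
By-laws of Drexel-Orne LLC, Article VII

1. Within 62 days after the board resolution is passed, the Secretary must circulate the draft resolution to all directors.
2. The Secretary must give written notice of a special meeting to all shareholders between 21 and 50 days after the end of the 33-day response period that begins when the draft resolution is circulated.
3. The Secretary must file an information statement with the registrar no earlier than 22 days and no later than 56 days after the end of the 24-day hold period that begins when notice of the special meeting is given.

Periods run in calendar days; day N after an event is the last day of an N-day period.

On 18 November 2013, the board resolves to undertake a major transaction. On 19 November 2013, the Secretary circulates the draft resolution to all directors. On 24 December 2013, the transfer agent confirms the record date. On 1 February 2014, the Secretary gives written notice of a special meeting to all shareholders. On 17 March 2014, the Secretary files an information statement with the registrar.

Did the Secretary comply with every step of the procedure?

Step 1: 62 days after 18 November 2013 (when the board resolution is passed) is 19 January 2014; completed 19 November 2013, before the deadline.
Step 2: the window is 21–50 days after 22 December 2013 (end of the 33-day response period, which began when the draft resolution is circulated on 19 November 2013), so 12 January 2014 through 10 February 2014; 1 February 2014 falls inside that range.
Step 3: the window is 22–56 days after 25 February 2014 (end of the 24-day hold period, which began when notice of the special meeting is given on 1 February 2014), so 19 March 2014 through 22 April 2014; done 17 March 2014 — 2 days before the window opened.

No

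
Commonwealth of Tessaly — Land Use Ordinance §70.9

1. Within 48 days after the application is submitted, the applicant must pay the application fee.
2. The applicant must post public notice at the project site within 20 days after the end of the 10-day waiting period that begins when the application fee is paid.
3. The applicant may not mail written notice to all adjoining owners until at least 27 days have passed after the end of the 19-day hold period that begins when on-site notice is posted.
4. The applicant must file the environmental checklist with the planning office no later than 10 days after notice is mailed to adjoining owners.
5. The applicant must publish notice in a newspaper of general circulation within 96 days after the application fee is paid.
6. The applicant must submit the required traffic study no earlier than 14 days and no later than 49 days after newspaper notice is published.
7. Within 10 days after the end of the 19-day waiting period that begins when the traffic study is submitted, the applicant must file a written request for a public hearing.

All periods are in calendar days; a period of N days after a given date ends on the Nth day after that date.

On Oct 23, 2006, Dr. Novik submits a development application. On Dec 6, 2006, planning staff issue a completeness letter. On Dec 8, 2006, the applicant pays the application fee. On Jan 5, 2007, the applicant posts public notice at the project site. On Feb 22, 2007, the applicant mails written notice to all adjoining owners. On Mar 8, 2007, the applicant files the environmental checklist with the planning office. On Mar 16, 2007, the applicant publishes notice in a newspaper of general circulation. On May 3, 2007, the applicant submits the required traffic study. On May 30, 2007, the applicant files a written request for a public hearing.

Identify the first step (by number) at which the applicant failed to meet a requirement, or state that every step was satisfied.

(1) due by Oct 23, 2006 + 48 days = Dec 10, 2006; Dec 8, 2006 is within that limit.
(2) due by Dec 18, 2006 + 20 days = Jan 7, 2007; done Jan 5, 2007 — timely.
(3) permitted from Jan 24, 2007 + 27 days = Feb 20, 2007 onward; Feb 22, 2007 is on or after that date.
(4) due by Feb 22, 2007 + 10 days = Mar 4, 2007; Mar 8, 2007 misses that deadline by 4 days.
The procedure was therefore not followed at step 4.

Step 4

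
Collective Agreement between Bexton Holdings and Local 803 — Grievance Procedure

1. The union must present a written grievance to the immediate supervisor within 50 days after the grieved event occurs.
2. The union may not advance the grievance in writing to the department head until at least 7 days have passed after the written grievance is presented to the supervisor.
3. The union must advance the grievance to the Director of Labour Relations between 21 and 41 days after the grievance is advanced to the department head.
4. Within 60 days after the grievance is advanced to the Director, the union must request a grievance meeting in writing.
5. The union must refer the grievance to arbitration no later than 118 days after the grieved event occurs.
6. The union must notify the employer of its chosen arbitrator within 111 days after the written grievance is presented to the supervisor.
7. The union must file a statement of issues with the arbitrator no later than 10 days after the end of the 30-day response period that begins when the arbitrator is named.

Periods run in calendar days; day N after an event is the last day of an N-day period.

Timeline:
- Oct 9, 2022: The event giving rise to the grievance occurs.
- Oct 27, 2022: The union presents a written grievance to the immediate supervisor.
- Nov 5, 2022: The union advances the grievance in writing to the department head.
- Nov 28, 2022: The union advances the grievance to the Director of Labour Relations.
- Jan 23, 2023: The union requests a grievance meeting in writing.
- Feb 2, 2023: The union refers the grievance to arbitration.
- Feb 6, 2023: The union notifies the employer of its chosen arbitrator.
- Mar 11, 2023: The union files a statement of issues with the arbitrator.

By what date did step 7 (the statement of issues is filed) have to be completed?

The arbitrator is named on Feb 6, 2023; the 30-day response period therefore ends Mar 8, 2023, and step 7 runs from that date. 10 days after Mar 8, 2023 is Mar 18, 2023.

Mar 18, 2023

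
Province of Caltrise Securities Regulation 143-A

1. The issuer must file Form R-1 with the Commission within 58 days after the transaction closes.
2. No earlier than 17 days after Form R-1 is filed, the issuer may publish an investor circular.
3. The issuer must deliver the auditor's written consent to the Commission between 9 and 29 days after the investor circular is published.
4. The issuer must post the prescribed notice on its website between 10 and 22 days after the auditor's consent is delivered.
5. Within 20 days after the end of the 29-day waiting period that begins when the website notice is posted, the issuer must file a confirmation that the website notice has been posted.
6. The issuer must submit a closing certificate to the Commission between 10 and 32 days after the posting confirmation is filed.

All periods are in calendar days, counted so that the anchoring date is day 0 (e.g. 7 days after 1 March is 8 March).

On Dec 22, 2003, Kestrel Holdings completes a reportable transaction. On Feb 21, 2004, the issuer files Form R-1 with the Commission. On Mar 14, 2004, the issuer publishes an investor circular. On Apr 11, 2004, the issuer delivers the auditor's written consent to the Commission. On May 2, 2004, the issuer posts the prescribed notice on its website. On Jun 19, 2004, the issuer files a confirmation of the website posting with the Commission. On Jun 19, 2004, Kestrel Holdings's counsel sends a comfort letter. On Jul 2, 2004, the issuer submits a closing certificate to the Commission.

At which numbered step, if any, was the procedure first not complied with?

Step 1 — counting 58 days from Dec 22, 2003 (when the transaction closes) gives a deadline of Feb 18, 2004; not done until Feb 21, 2004, 3 days after the deadline.
The analysis stops there.

Step 1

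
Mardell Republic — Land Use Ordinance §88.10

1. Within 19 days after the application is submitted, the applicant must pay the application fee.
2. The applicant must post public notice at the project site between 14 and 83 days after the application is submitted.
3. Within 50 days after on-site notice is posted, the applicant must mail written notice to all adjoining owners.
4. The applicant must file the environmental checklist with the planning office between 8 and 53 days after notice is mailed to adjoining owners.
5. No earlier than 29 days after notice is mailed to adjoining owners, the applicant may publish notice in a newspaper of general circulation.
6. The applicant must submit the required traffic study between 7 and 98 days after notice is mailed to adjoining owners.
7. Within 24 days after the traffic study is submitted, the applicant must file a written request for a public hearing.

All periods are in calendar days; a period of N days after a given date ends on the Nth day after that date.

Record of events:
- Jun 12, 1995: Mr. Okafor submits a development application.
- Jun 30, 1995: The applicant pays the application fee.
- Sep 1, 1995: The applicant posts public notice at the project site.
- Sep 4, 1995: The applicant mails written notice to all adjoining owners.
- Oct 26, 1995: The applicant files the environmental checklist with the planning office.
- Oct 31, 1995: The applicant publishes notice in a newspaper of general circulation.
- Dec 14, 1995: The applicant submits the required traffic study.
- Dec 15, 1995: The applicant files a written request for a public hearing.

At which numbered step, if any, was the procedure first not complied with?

Step 6

(1) due by Jun 12, 1995 + 19 days = Jul 1, 1995; completed Jun 30, 1995, before the deadline.
(2) the permitted window runs from Jun 12, 1995 + 14 = Jun 26, 1995 to Jun 12, 1995 + 83 = Sep 3, 1995; done Sep 1, 1995 — within the window.
(3) due by Sep 1, 1995 + 50 days = Oct 21, 1995; Sep 4, 1995 is within that limit.
(4) the permitted window runs from Sep 4, 1995 + 8 = Sep 12, 1995 to Sep 4, 1995 + 53 = Oct 27, 1995; done Oct 26, 1995, which is between those dates.
(5) permitted from Sep 4, 1995 + 29 days = Oct 3, 1995 onward; done Oct 31, 1995, after the minimum wait.
(6) the permitted window runs from Sep 4, 1995 + 7 = Sep 11, 1995 to Sep 4, 1995 + 98 = Dec 11, 1995; Dec 14, 1995 is 3 days past the end of the window.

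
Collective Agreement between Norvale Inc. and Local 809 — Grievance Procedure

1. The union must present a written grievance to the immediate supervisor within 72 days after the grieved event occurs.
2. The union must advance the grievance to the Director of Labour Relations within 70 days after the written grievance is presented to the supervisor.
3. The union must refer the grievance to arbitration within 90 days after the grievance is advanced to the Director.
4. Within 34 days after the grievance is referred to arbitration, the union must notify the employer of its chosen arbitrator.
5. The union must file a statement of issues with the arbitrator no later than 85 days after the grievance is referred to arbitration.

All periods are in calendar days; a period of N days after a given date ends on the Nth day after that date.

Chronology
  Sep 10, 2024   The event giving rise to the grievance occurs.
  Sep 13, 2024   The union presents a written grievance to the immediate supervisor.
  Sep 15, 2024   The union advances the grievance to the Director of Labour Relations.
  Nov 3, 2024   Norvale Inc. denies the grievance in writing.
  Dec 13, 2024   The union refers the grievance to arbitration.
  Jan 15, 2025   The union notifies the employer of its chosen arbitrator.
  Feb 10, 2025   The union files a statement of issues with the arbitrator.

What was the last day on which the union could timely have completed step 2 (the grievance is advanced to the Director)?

Nov 22, 2024

Step 2 runs from Sep 13, 2024, when the written grievance is presented to the supervisor. 70 days after Sep 13, 2024 is Nov 22, 2024.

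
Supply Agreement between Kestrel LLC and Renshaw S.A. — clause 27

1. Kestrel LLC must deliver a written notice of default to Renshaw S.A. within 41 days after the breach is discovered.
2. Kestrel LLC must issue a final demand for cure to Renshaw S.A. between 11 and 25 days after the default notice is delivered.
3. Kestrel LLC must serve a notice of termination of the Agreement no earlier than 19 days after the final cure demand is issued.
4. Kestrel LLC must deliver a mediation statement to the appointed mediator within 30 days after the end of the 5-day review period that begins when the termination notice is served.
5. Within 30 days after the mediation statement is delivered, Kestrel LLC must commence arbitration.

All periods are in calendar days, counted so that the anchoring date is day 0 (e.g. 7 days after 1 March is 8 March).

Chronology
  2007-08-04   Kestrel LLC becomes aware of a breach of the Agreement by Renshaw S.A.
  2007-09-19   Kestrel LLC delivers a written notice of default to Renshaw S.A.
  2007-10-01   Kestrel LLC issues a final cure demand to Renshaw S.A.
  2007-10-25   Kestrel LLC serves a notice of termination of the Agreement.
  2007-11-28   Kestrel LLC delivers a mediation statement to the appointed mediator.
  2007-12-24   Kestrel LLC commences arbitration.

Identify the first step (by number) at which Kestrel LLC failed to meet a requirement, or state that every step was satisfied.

Step 1: 41 days after 2007-08-04 (when the breach is discovered) is 2007-09-14; not done until 2007-09-19, 5 days after the deadline.

Step 1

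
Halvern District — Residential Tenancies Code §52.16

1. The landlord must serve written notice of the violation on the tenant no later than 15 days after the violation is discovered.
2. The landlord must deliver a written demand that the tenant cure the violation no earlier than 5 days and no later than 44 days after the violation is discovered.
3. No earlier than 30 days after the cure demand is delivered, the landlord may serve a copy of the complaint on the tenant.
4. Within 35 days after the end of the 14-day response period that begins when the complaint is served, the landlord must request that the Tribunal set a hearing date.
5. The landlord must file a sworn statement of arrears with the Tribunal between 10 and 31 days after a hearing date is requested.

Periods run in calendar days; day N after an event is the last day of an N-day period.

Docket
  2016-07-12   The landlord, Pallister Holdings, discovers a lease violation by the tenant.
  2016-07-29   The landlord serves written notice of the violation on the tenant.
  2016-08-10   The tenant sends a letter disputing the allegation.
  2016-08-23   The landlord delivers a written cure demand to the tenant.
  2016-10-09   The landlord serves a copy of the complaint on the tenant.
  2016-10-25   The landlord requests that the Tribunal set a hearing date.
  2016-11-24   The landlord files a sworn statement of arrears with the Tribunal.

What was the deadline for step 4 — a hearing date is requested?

2016-11-27

The complaint is served on 2016-10-09; the 14-day response period therefore ends 2016-10-23, and step 4 runs from that date. 35 days after 2016-10-23 is 2016-11-27.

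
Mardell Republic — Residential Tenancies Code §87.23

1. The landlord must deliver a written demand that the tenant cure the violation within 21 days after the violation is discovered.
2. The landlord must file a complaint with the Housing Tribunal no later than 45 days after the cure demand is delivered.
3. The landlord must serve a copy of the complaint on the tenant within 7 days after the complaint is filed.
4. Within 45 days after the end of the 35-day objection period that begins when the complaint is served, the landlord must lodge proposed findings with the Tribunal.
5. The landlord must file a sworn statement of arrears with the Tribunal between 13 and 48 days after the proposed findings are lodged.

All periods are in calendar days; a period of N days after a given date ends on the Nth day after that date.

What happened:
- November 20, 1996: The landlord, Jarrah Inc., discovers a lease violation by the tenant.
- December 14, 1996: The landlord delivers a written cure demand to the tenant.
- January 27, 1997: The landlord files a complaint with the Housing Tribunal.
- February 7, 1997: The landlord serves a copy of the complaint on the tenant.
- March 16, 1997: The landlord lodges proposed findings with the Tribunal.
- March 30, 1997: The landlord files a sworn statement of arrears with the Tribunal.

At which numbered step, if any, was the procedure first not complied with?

Step 1

(1) due by November 20, 1996 + 21 days = December 11, 1996; December 14, 1996 misses that deadline by 3 days.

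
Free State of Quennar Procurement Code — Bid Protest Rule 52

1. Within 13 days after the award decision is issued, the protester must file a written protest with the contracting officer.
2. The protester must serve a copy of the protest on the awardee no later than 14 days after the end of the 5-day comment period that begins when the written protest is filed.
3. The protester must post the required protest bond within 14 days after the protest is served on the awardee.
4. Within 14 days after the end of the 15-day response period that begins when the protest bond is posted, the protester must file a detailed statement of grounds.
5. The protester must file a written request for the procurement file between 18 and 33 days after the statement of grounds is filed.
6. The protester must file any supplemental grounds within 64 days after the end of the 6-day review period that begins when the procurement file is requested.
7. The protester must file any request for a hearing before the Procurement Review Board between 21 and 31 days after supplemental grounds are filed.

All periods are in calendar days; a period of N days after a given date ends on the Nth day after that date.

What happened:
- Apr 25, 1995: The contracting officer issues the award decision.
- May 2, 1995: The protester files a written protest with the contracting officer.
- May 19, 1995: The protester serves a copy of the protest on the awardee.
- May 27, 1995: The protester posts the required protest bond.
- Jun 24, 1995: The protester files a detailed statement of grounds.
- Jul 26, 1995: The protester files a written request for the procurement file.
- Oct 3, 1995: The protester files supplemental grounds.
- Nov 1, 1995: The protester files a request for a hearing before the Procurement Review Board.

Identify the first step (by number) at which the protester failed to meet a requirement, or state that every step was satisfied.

None — every step was satisfied

(1) due by Apr 25, 1995 + 13 days = May 8, 1995; done May 2, 1995 — timely.
(2) due by May 7, 1995 + 14 days = May 21, 1995; completed May 19, 1995, before the deadline.
(3) due by May 19, 1995 + 14 days = Jun 2, 1995; completed May 27, 1995, before the deadline.
(4) due by Jun 11, 1995 + 14 days = Jun 25, 1995; completed Jun 24, 1995, before the deadline.
(5) the permitted window runs from Jun 24, 1995 + 18 = Jul 12, 1995 to Jun 24, 1995 + 33 = Jul 27, 1995; done Jul 26, 1995 — within the window.
(6) due by Aug 1, 1995 + 64 days = Oct 4, 1995; Oct 3, 1995 is within that limit.
(7) the permitted window runs from Oct 3, 1995 + 21 = Oct 24, 1995 to Oct 3, 1995 + 31 = Nov 3, 1995; Nov 1, 1995 falls inside that range.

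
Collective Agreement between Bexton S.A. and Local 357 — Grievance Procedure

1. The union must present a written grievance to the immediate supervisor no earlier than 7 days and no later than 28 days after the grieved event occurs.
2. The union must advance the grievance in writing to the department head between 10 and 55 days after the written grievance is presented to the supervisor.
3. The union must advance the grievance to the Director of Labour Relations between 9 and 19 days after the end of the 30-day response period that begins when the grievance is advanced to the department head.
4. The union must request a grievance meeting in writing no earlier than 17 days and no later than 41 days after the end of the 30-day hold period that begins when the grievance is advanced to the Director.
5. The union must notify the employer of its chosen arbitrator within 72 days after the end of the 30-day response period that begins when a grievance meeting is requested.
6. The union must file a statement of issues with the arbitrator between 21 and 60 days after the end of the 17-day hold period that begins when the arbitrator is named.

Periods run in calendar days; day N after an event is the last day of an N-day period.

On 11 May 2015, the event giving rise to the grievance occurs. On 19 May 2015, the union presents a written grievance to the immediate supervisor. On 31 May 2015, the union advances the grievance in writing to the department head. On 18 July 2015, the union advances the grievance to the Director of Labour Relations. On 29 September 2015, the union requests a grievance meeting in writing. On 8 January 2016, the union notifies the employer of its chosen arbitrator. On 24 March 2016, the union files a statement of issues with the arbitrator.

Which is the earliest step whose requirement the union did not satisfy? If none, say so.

Step 4

Step 1: the window is 7–28 days after 11 May 2015 (when the grieved event occurs), so 18 May 2015 through 8 June 2015; done 19 May 2015, which is between those dates.
Step 2: the window is 10–55 days after 19 May 2015 (when the written grievance is presented to the supervisor), so 29 May 2015 through 13 July 2015; done 31 May 2015, which is between those dates.
Step 3: the window is 9–19 days after 30 June 2015 (end of the 30-day response period, which began when the grievance is advanced to the department head on 31 May 2015), so 9 July 2015 through 19 July 2015; 18 July 2015 falls inside that range.
Step 4: the window is 17–41 days after 17 August 2015 (end of the 30-day hold period, which began when the grievance is advanced to the Director on 18 July 2015), so 3 September 2015 through 27 September 2015; 29 September 2015 is 2 days past the end of the window.
The procedure was therefore not followed at step 4.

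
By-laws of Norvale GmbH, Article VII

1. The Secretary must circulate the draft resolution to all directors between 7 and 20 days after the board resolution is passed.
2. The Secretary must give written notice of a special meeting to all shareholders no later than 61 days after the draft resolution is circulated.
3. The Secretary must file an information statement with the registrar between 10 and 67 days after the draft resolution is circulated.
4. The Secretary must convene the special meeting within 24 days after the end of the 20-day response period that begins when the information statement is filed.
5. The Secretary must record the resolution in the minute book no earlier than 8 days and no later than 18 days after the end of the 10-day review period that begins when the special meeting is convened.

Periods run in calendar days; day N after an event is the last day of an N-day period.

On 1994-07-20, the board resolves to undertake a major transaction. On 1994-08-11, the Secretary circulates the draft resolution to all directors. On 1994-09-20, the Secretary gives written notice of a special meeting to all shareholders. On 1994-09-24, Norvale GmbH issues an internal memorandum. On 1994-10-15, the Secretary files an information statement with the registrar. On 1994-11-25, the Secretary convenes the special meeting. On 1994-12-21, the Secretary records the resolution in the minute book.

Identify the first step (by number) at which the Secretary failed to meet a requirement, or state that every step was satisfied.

(1) the permitted window runs from 1994-07-20 + 7 = 1994-07-27 to 1994-07-20 + 20 = 1994-08-09; 1994-08-11 is 2 days past the end of the window.
No need to go further; step 1 was not satisfied.

Step 1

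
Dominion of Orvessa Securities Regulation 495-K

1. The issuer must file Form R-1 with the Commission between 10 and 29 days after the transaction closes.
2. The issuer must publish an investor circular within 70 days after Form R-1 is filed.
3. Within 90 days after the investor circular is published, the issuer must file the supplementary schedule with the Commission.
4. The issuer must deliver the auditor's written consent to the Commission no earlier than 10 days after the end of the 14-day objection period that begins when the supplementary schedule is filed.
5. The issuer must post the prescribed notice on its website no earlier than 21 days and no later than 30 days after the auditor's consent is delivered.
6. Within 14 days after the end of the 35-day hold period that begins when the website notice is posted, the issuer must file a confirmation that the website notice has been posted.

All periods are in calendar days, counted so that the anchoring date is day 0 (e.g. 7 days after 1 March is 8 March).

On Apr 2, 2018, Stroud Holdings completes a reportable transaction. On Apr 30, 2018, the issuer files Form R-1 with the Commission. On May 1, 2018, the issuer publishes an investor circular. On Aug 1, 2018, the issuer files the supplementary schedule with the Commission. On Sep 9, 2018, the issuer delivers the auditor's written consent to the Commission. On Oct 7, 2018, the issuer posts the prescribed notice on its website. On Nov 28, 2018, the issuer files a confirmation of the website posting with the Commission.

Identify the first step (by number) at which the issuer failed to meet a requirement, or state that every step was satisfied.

Step 3

Step 1: the window is 10–29 days after Apr 2, 2018 (when the transaction closes), so Apr 12, 2018 through May 1, 2018; done Apr 30, 2018, which is between those dates.
Step 2: 70 days after Apr 30, 2018 (when Form R-1 is filed) is Jul 9, 2018; completed May 1, 2018, before the deadline.
Step 3: 90 days after May 1, 2018 (when the investor circular is published) is Jul 30, 2018; not done until Aug 1, 2018, 2 days after the deadline.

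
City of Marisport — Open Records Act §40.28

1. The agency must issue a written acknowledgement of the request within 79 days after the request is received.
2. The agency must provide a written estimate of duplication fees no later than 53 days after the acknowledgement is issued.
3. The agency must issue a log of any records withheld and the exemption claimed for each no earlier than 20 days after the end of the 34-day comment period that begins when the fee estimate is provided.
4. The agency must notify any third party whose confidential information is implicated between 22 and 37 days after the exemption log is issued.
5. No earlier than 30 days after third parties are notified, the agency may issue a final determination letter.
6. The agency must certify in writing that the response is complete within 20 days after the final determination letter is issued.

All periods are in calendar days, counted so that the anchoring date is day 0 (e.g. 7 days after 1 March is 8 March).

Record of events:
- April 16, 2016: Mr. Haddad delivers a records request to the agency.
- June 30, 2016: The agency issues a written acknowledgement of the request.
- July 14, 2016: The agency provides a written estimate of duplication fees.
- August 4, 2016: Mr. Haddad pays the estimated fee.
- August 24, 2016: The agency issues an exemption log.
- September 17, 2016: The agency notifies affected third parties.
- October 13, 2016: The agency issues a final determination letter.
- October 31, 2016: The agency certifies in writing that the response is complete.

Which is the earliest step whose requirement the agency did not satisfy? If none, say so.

Step 1 — counting 79 days from April 16, 2016 (when the request is received) gives a deadline of July 4, 2016; done June 30, 2016 — timely.
Step 2 — counting 53 days from June 30, 2016 (when the acknowledgement is issued) gives a deadline of August 22, 2016; July 14, 2016 is within that limit.
Step 3 — must wait 20 days from August 17, 2016 (end of the 34-day comment period, which began when the fee estimate is provided on July 14, 2016), so not before September 6, 2016; acted on August 24, 2016, 13 days prematurely.

Step 3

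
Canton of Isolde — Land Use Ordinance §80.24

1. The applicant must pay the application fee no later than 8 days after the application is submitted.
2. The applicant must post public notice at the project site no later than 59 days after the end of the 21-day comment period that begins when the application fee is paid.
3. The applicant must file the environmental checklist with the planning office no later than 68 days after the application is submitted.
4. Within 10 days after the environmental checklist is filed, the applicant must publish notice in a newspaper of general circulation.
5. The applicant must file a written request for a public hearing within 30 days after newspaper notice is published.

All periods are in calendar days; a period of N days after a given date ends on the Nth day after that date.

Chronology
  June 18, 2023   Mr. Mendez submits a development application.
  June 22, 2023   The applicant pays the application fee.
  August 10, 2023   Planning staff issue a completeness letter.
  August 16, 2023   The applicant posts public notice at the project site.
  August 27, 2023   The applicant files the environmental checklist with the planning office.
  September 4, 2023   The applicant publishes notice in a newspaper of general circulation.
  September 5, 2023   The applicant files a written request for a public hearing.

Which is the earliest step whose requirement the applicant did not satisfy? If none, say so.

Step 3

(1) due by June 18, 2023 + 8 days = June 26, 2023; completed June 22, 2023, before the deadline.
(2) due by July 13, 2023 + 59 days = September 10, 2023; completed August 16, 2023, before the deadline.
(3) due by June 18, 2023 + 68 days = August 25, 2023; not done until August 27, 2023, 2 days after the deadline.
The analysis stops there.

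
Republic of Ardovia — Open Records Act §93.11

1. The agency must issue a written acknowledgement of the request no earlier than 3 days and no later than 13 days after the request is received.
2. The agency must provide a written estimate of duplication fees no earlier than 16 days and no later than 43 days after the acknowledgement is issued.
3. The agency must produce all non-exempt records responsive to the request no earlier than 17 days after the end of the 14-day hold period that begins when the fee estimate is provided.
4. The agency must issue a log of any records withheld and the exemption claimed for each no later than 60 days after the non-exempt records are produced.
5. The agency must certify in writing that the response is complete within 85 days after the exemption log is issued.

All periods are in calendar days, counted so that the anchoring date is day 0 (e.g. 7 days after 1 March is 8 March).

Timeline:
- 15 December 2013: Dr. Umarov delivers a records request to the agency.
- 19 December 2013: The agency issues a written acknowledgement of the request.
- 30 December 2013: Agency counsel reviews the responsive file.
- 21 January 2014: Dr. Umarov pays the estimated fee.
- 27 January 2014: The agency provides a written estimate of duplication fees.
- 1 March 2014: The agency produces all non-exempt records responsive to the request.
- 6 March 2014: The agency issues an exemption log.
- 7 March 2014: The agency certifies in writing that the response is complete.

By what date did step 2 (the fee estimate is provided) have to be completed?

31 January 2014

Step 2 runs from 19 December 2013, when the acknowledgement is issued. The window is 16–43 days after 19 December 2013; it closes on 31 January 2014.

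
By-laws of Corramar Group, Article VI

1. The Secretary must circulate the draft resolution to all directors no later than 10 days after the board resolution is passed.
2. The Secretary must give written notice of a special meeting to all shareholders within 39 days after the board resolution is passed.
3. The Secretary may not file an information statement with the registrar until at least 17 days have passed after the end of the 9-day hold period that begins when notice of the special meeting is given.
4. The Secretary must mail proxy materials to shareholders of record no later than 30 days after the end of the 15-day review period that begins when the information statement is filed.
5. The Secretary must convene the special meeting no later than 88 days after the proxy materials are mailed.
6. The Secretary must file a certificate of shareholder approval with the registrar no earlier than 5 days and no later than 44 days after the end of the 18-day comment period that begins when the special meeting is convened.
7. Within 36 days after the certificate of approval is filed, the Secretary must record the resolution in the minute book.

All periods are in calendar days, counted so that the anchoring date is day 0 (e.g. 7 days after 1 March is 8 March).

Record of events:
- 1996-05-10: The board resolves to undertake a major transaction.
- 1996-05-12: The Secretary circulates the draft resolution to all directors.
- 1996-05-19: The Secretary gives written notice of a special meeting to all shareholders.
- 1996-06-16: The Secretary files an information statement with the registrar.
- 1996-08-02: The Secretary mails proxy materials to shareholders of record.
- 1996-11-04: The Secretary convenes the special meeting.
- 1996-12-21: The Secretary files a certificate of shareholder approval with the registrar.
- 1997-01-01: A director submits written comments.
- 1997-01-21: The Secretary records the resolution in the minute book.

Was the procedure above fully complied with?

Step 1: 10 days after 1996-05-10 (when the board resolution is passed) is 1996-05-20; 1996-05-12 is within that limit.
Step 2: 39 days after 1996-05-10 (when the board resolution is passed) is 1996-06-18; completed 1996-05-19, before the deadline.
Step 3: the earliest permitted date is 17 days after 1996-05-28 (end of the 9-day hold period, which began when notice of the special meeting is given on 1996-05-19), i.e. 1996-06-14; done 1996-06-16, after the minimum wait.
Step 4: 30 days after 1996-07-01 (end of the 15-day review period, which began when the information statement is filed on 1996-06-16) is 1996-07-31; not done until 1996-08-02, 2 days after the deadline.

No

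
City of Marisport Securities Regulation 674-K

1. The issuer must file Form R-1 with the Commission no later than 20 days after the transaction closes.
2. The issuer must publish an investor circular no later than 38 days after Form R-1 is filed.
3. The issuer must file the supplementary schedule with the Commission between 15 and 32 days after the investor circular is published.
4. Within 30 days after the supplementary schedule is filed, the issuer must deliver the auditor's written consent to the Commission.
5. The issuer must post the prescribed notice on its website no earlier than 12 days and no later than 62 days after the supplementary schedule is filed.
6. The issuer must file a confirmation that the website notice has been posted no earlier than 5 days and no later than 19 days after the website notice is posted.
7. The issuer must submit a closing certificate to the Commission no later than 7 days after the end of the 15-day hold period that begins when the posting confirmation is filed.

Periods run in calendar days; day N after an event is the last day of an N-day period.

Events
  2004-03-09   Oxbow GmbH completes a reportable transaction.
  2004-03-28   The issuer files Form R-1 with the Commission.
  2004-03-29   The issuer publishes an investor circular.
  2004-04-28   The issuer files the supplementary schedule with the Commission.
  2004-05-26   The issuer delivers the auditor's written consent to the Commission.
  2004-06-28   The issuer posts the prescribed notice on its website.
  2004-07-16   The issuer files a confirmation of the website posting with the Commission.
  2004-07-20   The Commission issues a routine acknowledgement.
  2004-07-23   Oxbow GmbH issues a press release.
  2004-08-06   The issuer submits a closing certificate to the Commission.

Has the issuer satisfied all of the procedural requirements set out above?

Yes

(1) due by 2004-03-09 + 20 days = 2004-03-29; completed 2004-03-28, before the deadline.
(2) due by 2004-03-28 + 38 days = 2004-05-05; done 2004-03-29 — timely.
(3) the permitted window runs from 2004-03-29 + 15 = 2004-04-13 to 2004-03-29 + 32 = 2004-04-30; 2004-04-28 falls inside that range.
(4) due by 2004-04-28 + 30 days = 2004-05-28; 2004-05-26 is within that limit.
(5) the permitted window runs from 2004-04-28 + 12 = 2004-05-10 to 2004-04-28 + 62 = 2004-06-29; done 2004-06-28, which is between those dates.
(6) the permitted window runs from 2004-06-28 + 5 = 2004-07-03 to 2004-06-28 + 19 = 2004-07-17; 2004-07-16 falls inside that range.
(7) due by 2004-07-31 + 7 days = 2004-08-07; 2004-08-06 is within that limit.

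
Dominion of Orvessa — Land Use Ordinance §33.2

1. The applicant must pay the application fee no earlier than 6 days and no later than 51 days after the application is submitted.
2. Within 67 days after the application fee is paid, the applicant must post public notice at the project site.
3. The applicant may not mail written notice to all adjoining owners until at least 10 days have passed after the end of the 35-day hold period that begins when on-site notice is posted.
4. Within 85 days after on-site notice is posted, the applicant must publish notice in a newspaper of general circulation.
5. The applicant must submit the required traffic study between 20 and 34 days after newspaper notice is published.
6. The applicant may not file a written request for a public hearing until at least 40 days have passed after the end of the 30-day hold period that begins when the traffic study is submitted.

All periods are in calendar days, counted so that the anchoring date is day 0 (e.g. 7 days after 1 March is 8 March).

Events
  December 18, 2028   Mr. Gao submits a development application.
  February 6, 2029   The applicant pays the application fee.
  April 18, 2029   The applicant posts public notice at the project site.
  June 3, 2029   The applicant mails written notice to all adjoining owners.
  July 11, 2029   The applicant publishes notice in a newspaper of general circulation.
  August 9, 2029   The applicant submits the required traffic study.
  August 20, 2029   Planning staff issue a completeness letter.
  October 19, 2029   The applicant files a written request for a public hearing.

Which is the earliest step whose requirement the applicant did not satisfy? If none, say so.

Step 2

(1) the permitted window runs from December 18, 2028 + 6 = December 24, 2028 to December 18, 2028 + 51 = February 7, 2029; done February 6, 2029, which is between those dates.
(2) due by February 6, 2029 + 67 days = April 14, 2029; done April 18, 2029 — 4 days late.
No need to go further; step 2 was not satisfied.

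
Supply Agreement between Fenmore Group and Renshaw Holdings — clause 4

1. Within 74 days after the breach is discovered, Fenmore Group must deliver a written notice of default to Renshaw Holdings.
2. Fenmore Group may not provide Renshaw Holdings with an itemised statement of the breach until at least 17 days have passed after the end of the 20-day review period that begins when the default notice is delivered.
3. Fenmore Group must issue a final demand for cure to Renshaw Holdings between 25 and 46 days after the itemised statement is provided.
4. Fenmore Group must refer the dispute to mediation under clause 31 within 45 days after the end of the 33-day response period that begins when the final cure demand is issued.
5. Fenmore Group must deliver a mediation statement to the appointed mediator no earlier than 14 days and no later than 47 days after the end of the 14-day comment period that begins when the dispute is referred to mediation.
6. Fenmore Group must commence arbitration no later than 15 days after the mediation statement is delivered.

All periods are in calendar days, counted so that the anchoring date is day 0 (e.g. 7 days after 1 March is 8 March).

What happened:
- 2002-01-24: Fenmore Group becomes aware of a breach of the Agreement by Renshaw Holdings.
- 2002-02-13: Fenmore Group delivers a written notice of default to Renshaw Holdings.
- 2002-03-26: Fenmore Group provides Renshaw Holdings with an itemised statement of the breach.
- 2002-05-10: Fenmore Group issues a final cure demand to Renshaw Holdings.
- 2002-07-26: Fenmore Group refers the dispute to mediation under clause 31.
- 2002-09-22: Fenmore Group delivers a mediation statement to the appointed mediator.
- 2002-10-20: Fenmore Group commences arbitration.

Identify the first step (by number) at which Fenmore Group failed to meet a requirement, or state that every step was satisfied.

Step 6

(1) due by 2002-01-24 + 74 days = 2002-04-08; completed 2002-02-13, before the deadline.
(2) permitted from 2002-03-05 + 17 days = 2002-03-22 onward; done 2002-03-26 — permitted.
(3) the permitted window runs from 2002-03-26 + 25 = 2002-04-20 to 2002-03-26 + 46 = 2002-05-11; done 2002-05-10, which is between those dates.
(4) due by 2002-06-12 + 45 days = 2002-07-27; 2002-07-26 is within that limit.
(5) the permitted window runs from 2002-08-09 + 14 = 2002-08-23 to 2002-08-09 + 47 = 2002-09-25; done 2002-09-22 — within the window.
(6) due by 2002-09-22 + 15 days = 2002-10-07; not done until 2002-10-20, 13 days after the deadline.
The analysis stops there.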